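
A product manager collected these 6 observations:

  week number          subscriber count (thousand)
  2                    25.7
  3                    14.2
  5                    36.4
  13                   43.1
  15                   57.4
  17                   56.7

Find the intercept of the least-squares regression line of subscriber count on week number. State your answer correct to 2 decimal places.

16.90

n = 6, Σx = 55, Σy = 233.5, Σxy = 2661.2, Σx² = 721
Sxx = Σx² − (Σx)²/n = 721 − 504.166667 = 216.833333
Sxy = Σxy − (Σx)(Σy)/n = 2661.2 − 2140.416667 = 520.783333
b = Sxy/Sxx = 520.783333/216.833333 = 2.401768
a = ȳ − b·x̄ = 38.916667 − 2.401768·9.166667 = 16.900461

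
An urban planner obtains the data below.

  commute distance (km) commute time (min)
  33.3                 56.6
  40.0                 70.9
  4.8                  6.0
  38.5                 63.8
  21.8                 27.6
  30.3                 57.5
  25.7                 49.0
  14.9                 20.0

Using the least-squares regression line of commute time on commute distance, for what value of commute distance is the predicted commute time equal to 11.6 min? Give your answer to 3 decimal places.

9.030

n = 8, Σx = 209.3, Σy = 351.4, Σxy = 11107.11, Σx² = 6490.01
Sxx = Σx² − (Σx)²/n = 6490.01 − 5475.81125 = 1014.19875
Sxy = Σxy − (Σx)(Σy)/n = 11107.11 − 9193.5025 = 1913.6075
b = Sxy/Sxx = 1913.6075/1014.19875 = 1.886817
a = ȳ − b·x̄ = 43.925 − 1.886817·26.1625 = -5.438851
Set a + b·x = 11.6: x = (11.6 − (-5.438851)) / 1.886817 = 9.030473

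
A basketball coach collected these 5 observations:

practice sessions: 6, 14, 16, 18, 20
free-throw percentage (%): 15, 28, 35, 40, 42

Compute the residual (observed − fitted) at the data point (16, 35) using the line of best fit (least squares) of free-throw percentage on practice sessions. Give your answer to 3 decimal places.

n = 5, Σx = 74, Σy = 160, Σxy = 2602, Σx² = 1212
Sxx = Σx² − (Σx)²/n = 1212 − 1095.2 = 116.8
Sxy = Σxy − (Σx)(Σy)/n = 2602 − 2368 = 234
b = Sxy/Sxx = 234/116.8 = 2.003425
a = ȳ − b·x̄ = 32 − 2.003425·14.8 = 2.349315
ŷ(16) = 2.349315 + 2.003425·16 = 34.404110
residual = y − ŷ = 35 − 34.404110 = 0.595890

0.596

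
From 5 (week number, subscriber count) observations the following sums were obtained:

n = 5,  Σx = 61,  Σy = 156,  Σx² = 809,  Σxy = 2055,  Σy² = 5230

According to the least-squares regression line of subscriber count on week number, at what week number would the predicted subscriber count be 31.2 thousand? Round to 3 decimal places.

12.200

Sxx = Σx² − (Σx)²/n = 809 − 744.2 = 64.8
Sxy = Σxy − (Σx)(Σy)/n = 2055 − 1903.2 = 151.8
b = Sxy/Sxx = 151.8/64.8 = 2.342593
a = ȳ − b·x̄ = 31.2 − 2.342593·12.2 = 2.620370
Set a + b·x = 31.2: x = (31.2 − 2.620370) / 2.342593 = 12.2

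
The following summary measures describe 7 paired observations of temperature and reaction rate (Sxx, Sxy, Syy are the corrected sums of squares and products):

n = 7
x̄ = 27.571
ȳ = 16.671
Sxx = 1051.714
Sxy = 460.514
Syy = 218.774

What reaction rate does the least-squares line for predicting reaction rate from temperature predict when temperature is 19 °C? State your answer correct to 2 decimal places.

12.92

b = Sxy/Sxx = 460.514/1051.714 = 0.437870
a = ȳ − b·x̄ = 16.671 − 0.437870·27.571 = 4.598486
ŷ(19) = a + b·19 = 4.598486 + 0.437870·19 = 12.918016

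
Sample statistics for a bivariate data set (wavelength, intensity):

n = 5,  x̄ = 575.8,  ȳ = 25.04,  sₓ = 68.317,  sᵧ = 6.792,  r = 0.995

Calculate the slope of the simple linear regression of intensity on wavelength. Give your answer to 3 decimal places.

b = r · sᵧ/sₓ = 0.995 · 6.792/68.317 = 0.098922

0.099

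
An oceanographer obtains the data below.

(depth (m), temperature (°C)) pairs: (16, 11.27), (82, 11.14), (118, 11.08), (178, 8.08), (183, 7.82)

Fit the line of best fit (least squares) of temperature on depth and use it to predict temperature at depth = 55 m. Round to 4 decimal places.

n = 5, Σx = 577, Σy = 49.39, Σxy = 5270.54, Σx² = 86077
Sxx = Σx² − (Σx)²/n = 86077 − 66585.8 = 19491.2
Sxy = Σxy − (Σx)(Σy)/n = 5270.54 − 5699.606 = -429.066
b = Sxy/Sxx = -429.066/19491.2 = -0.022013
a = ȳ − b·x̄ = 9.878 − (-0.022013)·115.4 = 12.418337
ŷ(55) = a + b·55 = 12.418337 + (-0.022013)·55 = 11.207604

11.2076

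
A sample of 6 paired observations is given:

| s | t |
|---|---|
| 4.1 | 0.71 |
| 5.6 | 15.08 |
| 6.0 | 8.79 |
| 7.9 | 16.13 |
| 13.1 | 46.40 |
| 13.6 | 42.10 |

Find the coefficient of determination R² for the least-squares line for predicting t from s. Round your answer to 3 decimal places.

0.956

n = 6, Σx = 50.3, Σy = 129.21, Σxy = 1447.926, Σx² = 503.15, Σy² = 4490.7215
Sxx = Σx² − (Σx)²/n = 503.15 − 421.681667 = 81.468333
Sxy = Σxy − (Σx)(Σy)/n = 1447.926 − 1083.2105 = 364.7155
Syy = Σy² − (Σy)²/n = 4490.7215 − 2782.53735 = 1708.18415
R² = Sxy²/(Sxx·Syy) = (364.7155)²/(81.468333·1708.18415) = 0.955839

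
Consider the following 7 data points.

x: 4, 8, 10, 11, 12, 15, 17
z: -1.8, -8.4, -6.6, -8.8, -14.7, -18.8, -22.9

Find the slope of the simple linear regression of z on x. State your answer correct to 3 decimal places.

-1.633

n = 7, Σx = 77, Σy = -82, Σxy = -1084.9, Σx² = 959
Sxx = Σx² − (Σx)²/n = 959 − 847 = 112
Sxy = Σxy − (Σx)(Σy)/n = -1084.9 − (-902) = -182.9
b = Sxy/Sxx = -182.9/112 = -1.633036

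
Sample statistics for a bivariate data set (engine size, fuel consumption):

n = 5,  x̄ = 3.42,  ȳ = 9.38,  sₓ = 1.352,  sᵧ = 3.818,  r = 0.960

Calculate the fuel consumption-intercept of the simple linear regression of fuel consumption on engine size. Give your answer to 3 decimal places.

b = r · sᵧ/sₓ = 0.96 · 3.818/1.352 = 2.711006
a = ȳ − b·x̄ = 9.38 − 2.711006·3.42 = 0.108360

0.108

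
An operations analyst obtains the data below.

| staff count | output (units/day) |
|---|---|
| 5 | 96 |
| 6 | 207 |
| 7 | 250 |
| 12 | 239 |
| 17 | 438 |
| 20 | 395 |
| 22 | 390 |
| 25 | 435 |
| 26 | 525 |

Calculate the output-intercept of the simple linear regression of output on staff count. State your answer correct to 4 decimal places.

n = 9, Σx = 140, Σy = 2975, Σxy = 54791, Σx² = 2728
Sxx = Σx² − (Σx)²/n = 2728 − 2177.777778 = 550.222222
Sxy = Σxy − (Σx)(Σy)/n = 54791 − 46277.777778 = 8513.222222
b = Sxy/Sxx = 8513.222222/550.222222 = 15.472334
a = ȳ − b·x̄ = 330.555556 − 15.472334·15.555556 = 89.874798

89.8748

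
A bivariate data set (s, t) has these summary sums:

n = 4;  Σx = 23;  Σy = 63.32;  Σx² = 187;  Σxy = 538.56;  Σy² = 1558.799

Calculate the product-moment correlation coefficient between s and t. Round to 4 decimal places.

0.9996

Sxx = Σx² − (Σx)²/n = 187 − 132.25 = 54.75
Sxy = Σxy − (Σx)(Σy)/n = 538.56 − 364.09 = 174.47
Syy = Σy² − (Σy)²/n = 1558.799 − 1002.3556 = 556.4434
r = Sxy/√(Sxx·Syy) = 174.47/√(30465.27615) = 174.47/174.543050 = 0.999581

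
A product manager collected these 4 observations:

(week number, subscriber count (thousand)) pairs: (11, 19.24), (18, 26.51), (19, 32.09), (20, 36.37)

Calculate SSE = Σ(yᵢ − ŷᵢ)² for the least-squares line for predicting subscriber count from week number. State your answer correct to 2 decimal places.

n = 4, Σx = 68, Σy = 114.21, Σxy = 2025.93, Σx² = 1206, Σy² = 3425.5027
Sxx = Σx² − (Σx)²/n = 1206 − 1156 = 50
Sxy = Σxy − (Σx)(Σy)/n = 2025.93 − 1941.57 = 84.36
Syy = Σy² − (Σy)²/n = 3425.5027 − 3260.981025 = 164.521675
b = Sxy/Sxx = 84.36/50 = 1.6872
SSE = Syy − b·Sxy = 164.521675 − 1.6872·84.36 = 22.189483

22.19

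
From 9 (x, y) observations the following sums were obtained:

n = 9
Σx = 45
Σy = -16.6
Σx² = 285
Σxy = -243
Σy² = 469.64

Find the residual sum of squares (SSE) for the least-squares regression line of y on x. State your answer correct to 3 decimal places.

12.356

Sxx = Σx² − (Σx)²/n = 285 − 225 = 60
Sxy = Σxy − (Σx)(Σy)/n = -243 − (-83) = -160
Syy = Σy² − (Σy)²/n = 469.64 − 30.617778 = 439.022222
b = Sxy/Sxx = -160/60 = -2.666667
SSE = Syy − b·Sxy = 439.022222 − (-2.666667)·(-160) = 12.355556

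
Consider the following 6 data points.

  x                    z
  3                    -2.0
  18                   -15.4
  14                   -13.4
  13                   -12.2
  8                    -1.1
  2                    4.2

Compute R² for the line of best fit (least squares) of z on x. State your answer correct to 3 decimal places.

n = 6, Σx = 58, Σy = -39.9, Σxy = -629.8, Σx² = 766, Σy² = 588.41
Sxx = Σx² − (Σx)²/n = 766 − 560.666667 = 205.333333
Sxy = Σxy − (Σx)(Σy)/n = -629.8 − (-385.7) = -244.1
Syy = Σy² − (Σy)²/n = 588.41 − 265.335 = 323.075
R² = Sxy²/(Sxx·Syy) = (-244.1)²/(205.333333·323.075) = 0.898199

0.898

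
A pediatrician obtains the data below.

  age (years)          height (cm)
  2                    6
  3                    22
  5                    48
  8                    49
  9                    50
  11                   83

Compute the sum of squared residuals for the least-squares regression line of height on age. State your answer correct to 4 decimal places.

n = 6, Σx = 38, Σy = 258, Σxy = 2073, Σx² = 304, Σy² = 14614
Sxx = Σx² − (Σx)²/n = 304 − 240.666667 = 63.333333
Sxy = Σxy − (Σx)(Σy)/n = 2073 − 1634 = 439
Syy = Σy² − (Σy)²/n = 14614 − 11094 = 3520
b = Sxy/Sxx = 439/63.333333 = 6.931579
SSE = Syy − b·Sxy = 3520 − 6.931579·439 = 477.036842

477.0368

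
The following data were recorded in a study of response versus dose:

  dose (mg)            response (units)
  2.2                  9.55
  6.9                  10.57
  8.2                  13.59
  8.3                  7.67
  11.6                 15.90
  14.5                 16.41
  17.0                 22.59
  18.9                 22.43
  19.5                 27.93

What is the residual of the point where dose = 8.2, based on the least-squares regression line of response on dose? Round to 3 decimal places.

1.174

n = 9, Σx = 107.1, Σy = 146.64, Σxy = 2044.019, Σx² = 1559.85
Sxx = Σx² − (Σx)²/n = 1559.85 − 1274.49 = 285.36
Sxy = Σxy − (Σx)(Σy)/n = 2044.019 − 1745.016 = 299.003
b = Sxy/Sxx = 299.003/285.36 = 1.047810
a = ȳ − b·x̄ = 16.293333 − 1.047810·11.9 = 3.824397
ŷ(8.2) = 3.824397 + 1.047810·8.2 = 12.416437
residual = y − ŷ = 13.59 − 12.416437 = 1.173563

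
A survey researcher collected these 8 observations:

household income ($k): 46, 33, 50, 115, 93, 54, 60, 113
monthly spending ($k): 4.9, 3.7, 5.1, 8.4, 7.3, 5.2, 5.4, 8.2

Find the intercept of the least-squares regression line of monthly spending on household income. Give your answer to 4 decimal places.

n = 8, Σx = 564, Σy = 48.2, Σxy = 3778.8, Σx² = 46864
Sxx = Σx² − (Σx)²/n = 46864 − 39762 = 7102
Sxy = Σxy − (Σx)(Σy)/n = 3778.8 − 3398.1 = 380.7
b = Sxy/Sxx = 380.7/7102 = 0.053605
a = ȳ − b·x̄ = 6.025 − 0.053605·70.5 = 2.245874

2.2459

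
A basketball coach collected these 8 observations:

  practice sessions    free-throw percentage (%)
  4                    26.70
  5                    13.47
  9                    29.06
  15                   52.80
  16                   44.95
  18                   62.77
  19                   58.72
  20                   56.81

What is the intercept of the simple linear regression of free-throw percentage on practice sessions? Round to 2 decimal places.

n = 8, Σx = 106, Σy = 345.28, Σxy = 5328.63, Σx² = 1688
Sxx = Σx² − (Σx)²/n = 1688 − 1404.5 = 283.5
Sxy = Σxy − (Σx)(Σy)/n = 5328.63 − 4574.96 = 753.67
b = Sxy/Sxx = 753.67/283.5 = 2.658448
a = ȳ − b·x̄ = 43.16 − 2.658448·13.25 = 7.935564

7.94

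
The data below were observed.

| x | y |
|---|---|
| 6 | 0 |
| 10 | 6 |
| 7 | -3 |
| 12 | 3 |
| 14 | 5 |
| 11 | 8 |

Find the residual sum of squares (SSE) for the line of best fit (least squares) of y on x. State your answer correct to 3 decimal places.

n = 6, Σx = 60, Σy = 19, Σxy = 233, Σx² = 646, Σy² = 143
Sxx = Σx² − (Σx)²/n = 646 − 600 = 46
Sxy = Σxy − (Σx)(Σy)/n = 233 − 190 = 43
Syy = Σy² − (Σy)²/n = 143 − 60.166667 = 82.833333
b = Sxy/Sxx = 43/46 = 0.934783
SSE = Syy − b·Sxy = 82.833333 − 0.934783·43 = 42.637681

42.638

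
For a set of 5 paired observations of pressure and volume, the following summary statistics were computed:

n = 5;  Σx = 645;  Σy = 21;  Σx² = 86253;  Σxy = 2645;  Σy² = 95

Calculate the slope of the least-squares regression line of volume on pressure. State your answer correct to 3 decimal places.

Sxx = Σx² − (Σx)²/n = 86253 − 83205 = 3048
Sxy = Σxy − (Σx)(Σy)/n = 2645 − 2709 = -64
b = Sxy/Sxx = -64/3048 = -0.020997

-0.021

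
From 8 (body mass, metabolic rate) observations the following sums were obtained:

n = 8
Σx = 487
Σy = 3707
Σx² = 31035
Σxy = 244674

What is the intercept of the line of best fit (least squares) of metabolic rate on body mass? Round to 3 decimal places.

-369.858

Sxx = Σx² − (Σx)²/n = 31035 − 29646.125 = 1388.875
Sxy = Σxy − (Σx)(Σy)/n = 244674 − 225663.625 = 19010.375
b = Sxy/Sxx = 19010.375/1388.875 = 13.687607
a = ȳ − b·x̄ = 463.375 − 13.687607·60.875 = -369.858069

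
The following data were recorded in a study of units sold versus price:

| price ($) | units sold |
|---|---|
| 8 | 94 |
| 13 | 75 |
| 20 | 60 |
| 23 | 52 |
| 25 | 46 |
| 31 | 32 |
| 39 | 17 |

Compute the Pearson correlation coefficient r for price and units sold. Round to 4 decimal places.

n = 7, Σx = 159, Σy = 376, Σxy = 6928, Σx² = 4269, Σy² = 24194
Sxx = Σx² − (Σx)²/n = 4269 − 3611.571429 = 657.428571
Sxy = Σxy − (Σx)(Σy)/n = 6928 − 8540.571429 = -1612.571429
Syy = Σy² − (Σy)²/n = 24194 − 20196.571429 = 3997.428571
r = Sxy/√(Sxx·Syy) = -1612.571429/√(2628023.755102) = -1612.571429/1621.118057 = -0.994728

-0.9947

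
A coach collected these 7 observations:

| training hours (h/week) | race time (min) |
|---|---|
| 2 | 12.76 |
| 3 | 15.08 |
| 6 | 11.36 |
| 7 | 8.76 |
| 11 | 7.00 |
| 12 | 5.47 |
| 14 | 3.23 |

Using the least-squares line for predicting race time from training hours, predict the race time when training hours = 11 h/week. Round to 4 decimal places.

n = 7, Σx = 55, Σy = 63.66, Σxy = 388.1, Σx² = 559
Sxx = Σx² − (Σx)²/n = 559 − 432.142857 = 126.857143
Sxy = Σxy − (Σx)(Σy)/n = 388.1 − 500.185714 = -112.085714
b = Sxy/Sxx = -112.085714/126.857143 = -0.883559
a = ȳ − b·x̄ = 9.094286 − (-0.883559)·7.857143 = 16.036532
ŷ(11) = a + b·11 = 16.036532 + (-0.883559)·11 = 6.317387

6.3174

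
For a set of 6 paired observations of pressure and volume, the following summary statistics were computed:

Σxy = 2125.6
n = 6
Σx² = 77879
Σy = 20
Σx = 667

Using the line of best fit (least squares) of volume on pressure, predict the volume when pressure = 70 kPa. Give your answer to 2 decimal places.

4.41

Sxx = Σx² − (Σx)²/n = 77879 − 74148.166667 = 3730.833333
Sxy = Σxy − (Σx)(Σy)/n = 2125.6 − 2223.333333 = -97.733333
b = Sxy/Sxx = -97.733333/3730.833333 = -0.026196
a = ȳ − b·x̄ = 3.333333 − (-0.026196)·111.166667 = 6.245468
ŷ(70) = a + b·70 = 6.245468 + (-0.026196)·70 = 4.411740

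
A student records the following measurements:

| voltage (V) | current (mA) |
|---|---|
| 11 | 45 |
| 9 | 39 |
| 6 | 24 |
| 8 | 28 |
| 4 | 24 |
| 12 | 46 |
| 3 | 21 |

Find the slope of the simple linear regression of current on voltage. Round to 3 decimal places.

n = 7, Σx = 53, Σy = 227, Σxy = 1925, Σx² = 471
Sxx = Σx² − (Σx)²/n = 471 − 401.285714 = 69.714286
Sxy = Σxy − (Σx)(Σy)/n = 1925 − 1718.714286 = 206.285714
b = Sxy/Sxx = 206.285714/69.714286 = 2.959016

2.959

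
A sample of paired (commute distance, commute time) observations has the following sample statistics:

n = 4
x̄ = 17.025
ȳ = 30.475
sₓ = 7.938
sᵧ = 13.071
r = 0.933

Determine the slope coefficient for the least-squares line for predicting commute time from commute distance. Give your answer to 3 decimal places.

b = r · sᵧ/sₓ = 0.933 · 13.071/7.938 = 1.536312

1.536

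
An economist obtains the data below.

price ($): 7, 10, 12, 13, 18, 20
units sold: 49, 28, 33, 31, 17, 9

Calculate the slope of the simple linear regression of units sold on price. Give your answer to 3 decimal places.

n = 6, Σx = 80, Σy = 167, Σxy = 1908, Σx² = 1186
Sxx = Σx² − (Σx)²/n = 1186 − 1066.666667 = 119.333333
Sxy = Σxy − (Σx)(Σy)/n = 1908 − 2226.666667 = -318.666667
b = Sxy/Sxx = -318.666667/119.333333 = -2.670391

-2.670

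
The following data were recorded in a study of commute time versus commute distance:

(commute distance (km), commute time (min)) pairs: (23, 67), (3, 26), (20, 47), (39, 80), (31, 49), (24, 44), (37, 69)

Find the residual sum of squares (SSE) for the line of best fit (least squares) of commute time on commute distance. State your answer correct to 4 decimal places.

544.3407

n = 7, Σx = 177, Σy = 382, Σxy = 10807, Σx² = 5365, Σy² = 22872
Sxx = Σx² − (Σx)²/n = 5365 − 4475.571429 = 889.428571
Sxy = Σxy − (Σx)(Σy)/n = 10807 − 9659.142857 = 1147.857143
Syy = Σy² − (Σy)²/n = 22872 − 20846.285714 = 2025.714286
b = Sxy/Sxx = 1147.857143/889.428571 = 1.290556
SSE = Syy − b·Sxy = 2025.714286 − 1.290556·1147.857143 = 544.340668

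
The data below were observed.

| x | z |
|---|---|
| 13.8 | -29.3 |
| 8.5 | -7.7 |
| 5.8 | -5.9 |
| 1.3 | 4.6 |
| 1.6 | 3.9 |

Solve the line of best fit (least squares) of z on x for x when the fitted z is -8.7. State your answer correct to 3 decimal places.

n = 5, Σx = 31, Σy = -34.4, Σxy = -491.79, Σx² = 300.58
Sxx = Σx² − (Σx)²/n = 300.58 − 192.2 = 108.38
Sxy = Σxy − (Σx)(Σy)/n = -491.79 − (-213.28) = -278.51
b = Sxy/Sxx = -278.51/108.38 = -2.569755
a = ȳ − b·x̄ = -6.88 − (-2.569755)·6.2 = 9.052478
Set a + b·x = -8.7: x = (-8.7 − 9.052478) / (-2.569755) = 6.908239

6.908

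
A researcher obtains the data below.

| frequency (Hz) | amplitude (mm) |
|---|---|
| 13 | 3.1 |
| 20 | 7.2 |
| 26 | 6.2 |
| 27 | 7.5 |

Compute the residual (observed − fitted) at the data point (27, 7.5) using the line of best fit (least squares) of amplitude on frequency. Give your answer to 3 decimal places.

0.092

n = 4, Σx = 86, Σy = 24, Σxy = 548, Σx² = 1974
Sxx = Σx² − (Σx)²/n = 1974 − 1849 = 125
Sxy = Σxy − (Σx)(Σy)/n = 548 − 516 = 32
b = Sxy/Sxx = 32/125 = 0.256
a = ȳ − b·x̄ = 6 − 0.256·21.5 = 0.496
ŷ(27) = 0.496 + 0.256·27 = 7.408
residual = y − ŷ = 7.5 − 7.408 = 0.092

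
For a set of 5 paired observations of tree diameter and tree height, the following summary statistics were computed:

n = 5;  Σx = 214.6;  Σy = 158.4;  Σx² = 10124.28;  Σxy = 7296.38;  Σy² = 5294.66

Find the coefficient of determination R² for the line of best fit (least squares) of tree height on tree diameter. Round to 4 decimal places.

Sxx = Σx² − (Σx)²/n = 10124.28 − 9210.632 = 913.648
Sxy = Σxy − (Σx)(Σy)/n = 7296.38 − 6798.528 = 497.852
Syy = Σy² − (Σy)²/n = 5294.66 − 5018.112 = 276.548
R² = Sxy²/(Sxx·Syy) = (497.852)²/(913.648·276.548) = 0.980960

0.9810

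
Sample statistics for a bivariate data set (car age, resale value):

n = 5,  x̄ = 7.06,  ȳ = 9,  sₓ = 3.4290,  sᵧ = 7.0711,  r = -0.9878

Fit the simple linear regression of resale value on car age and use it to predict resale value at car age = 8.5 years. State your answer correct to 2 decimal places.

6.07

b = r · sᵧ/sₓ = -0.9878 · 7.0711/3.429 = -2.036988
a = ȳ − b·x̄ = 9 − (-2.036988)·7.06 = 23.381137
ŷ(8.5) = a + b·8.5 = 23.381137 + (-2.036988)·8.5 = 6.066737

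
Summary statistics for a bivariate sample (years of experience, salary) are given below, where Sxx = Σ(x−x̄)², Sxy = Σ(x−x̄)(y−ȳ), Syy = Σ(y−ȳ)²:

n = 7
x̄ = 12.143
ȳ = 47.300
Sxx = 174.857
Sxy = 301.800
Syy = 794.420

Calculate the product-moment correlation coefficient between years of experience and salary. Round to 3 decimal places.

r = Sxy/√(Sxx·Syy) = 301.8/√(138909.89794) = 301.8/372.706182 = 0.809753

0.810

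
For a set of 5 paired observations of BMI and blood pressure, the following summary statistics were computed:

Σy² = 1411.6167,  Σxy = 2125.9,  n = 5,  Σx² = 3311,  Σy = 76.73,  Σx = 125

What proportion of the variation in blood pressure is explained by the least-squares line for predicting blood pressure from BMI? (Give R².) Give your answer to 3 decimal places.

Sxx = Σx² − (Σx)²/n = 3311 − 3125 = 186
Sxy = Σxy − (Σx)(Σy)/n = 2125.9 − 1918.25 = 207.65
Syy = Σy² − (Σy)²/n = 1411.6167 − 1177.49858 = 234.11812
R² = Sxy²/(Sxx·Syy) = (207.65)²/(186·234.11812) = 0.990184

0.990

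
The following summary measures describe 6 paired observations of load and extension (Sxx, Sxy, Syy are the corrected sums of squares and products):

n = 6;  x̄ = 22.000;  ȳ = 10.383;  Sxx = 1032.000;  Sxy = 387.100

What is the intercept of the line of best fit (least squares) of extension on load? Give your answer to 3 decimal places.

2.131

b = Sxy/Sxx = 387.1/1032 = 0.375097
a = ȳ − b·x̄ = 10.383 − 0.375097·22 = 2.130868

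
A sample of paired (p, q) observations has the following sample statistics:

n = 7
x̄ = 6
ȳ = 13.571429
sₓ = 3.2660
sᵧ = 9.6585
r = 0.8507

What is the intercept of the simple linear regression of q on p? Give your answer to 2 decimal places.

b = r · sᵧ/sₓ = 0.8507 · 9.6585/3.266 = 2.515764
a = ȳ − b·x̄ = 13.571429 − 2.515764·6 = -1.523156

-1.52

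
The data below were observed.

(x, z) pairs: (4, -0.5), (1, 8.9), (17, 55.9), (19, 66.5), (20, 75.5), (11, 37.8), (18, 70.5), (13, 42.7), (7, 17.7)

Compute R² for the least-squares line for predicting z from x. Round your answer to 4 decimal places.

n = 9, Σx = 110, Σy = 375, Σxy = 6094.5, Σx² = 1730, Σy² = 21862.44
Sxx = Σx² − (Σx)²/n = 1730 − 1344.444444 = 385.555556
Sxy = Σxy − (Σx)(Σy)/n = 6094.5 − 4583.333333 = 1511.166667
Syy = Σy² − (Σy)²/n = 21862.44 − 15625 = 6237.44
R² = Sxy²/(Sxx·Syy) = (1511.166667)²/(385.555556·6237.44) = 0.949580

0.9496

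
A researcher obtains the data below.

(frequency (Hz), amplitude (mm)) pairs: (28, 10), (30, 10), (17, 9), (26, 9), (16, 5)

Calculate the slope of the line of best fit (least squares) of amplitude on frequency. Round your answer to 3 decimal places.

0.244

n = 5, Σx = 117, Σy = 43, Σxy = 1047, Σx² = 2905
Sxx = Σx² − (Σx)²/n = 2905 − 2737.8 = 167.2
Sxy = Σxy − (Σx)(Σy)/n = 1047 − 1006.2 = 40.8
b = Sxy/Sxx = 40.8/167.2 = 0.244019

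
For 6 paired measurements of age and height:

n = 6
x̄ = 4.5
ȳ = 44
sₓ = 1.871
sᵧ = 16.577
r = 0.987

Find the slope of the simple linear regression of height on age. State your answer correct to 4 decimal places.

8.7448

b = r · sᵧ/sₓ = 0.987 · 16.577/1.871 = 8.744788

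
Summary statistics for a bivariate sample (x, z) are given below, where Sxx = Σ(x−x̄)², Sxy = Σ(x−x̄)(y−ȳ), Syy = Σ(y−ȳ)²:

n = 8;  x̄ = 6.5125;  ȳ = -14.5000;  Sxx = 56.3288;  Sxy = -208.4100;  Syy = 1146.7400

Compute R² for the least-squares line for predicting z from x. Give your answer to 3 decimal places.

R² = Sxy²/(Sxx·Syy) = (-208.41)²/(56.3288·1146.74) = 0.672422

0.672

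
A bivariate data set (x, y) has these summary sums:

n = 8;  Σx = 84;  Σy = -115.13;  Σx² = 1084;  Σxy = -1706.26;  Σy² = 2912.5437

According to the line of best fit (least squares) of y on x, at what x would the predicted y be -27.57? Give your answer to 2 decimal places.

15.85

Sxx = Σx² − (Σx)²/n = 1084 − 882 = 202
Sxy = Σxy − (Σx)(Σy)/n = -1706.26 − (-1208.865) = -497.395
b = Sxy/Sxx = -497.395/202 = -2.462351
a = ȳ − b·x̄ = -14.39125 − (-2.462351)·10.5 = 11.463441
Set a + b·x = -27.57: x = (-27.57 − 11.463441) / (-2.462351) = 15.852099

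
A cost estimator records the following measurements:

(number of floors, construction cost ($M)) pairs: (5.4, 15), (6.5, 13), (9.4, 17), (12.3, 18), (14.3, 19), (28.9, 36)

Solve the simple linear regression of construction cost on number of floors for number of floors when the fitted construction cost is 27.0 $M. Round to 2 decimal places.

20.54

n = 6, Σx = 76.8, Σy = 118, Σxy = 1858.8, Σx² = 1350.76
Sxx = Σx² − (Σx)²/n = 1350.76 − 983.04 = 367.72
Sxy = Σxy − (Σx)(Σy)/n = 1858.8 − 1510.4 = 348.4
b = Sxy/Sxx = 348.4/367.72 = 0.947460
a = ȳ − b·x̄ = 19.666667 − 0.947460·12.8 = 7.539178
Set a + b·x = 27.0: x = (27.0 − 7.539178) / 0.947460 = 20.539992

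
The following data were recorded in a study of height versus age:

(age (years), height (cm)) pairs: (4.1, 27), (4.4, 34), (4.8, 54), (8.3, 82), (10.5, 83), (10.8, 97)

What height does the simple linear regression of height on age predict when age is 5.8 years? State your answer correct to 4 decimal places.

50.9811

n = 6, Σx = 42.9, Σy = 377, Σxy = 3119.2, Σx² = 354.99
Sxx = Σx² − (Σx)²/n = 354.99 − 306.735 = 48.255
Sxy = Σxy − (Σx)(Σy)/n = 3119.2 − 2695.55 = 423.65
b = Sxy/Sxx = 423.65/48.255 = 8.779401
a = ȳ − b·x̄ = 62.833333 − 8.779401·7.15 = 0.060615
ŷ(5.8) = a + b·5.8 = 0.060615 + 8.779401·5.8 = 50.981142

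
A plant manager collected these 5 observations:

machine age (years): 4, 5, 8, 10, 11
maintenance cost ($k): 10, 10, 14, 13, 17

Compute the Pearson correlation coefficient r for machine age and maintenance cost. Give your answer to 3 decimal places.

0.906

n = 5, Σx = 38, Σy = 64, Σxy = 519, Σx² = 326, Σy² = 854
Sxx = Σx² − (Σx)²/n = 326 − 288.8 = 37.2
Sxy = Σxy − (Σx)(Σy)/n = 519 − 486.4 = 32.6
Syy = Σy² − (Σy)²/n = 854 − 819.2 = 34.8
r = Sxy/√(Sxx·Syy) = 32.6/√(1294.56) = 32.6/35.979994 = 0.906059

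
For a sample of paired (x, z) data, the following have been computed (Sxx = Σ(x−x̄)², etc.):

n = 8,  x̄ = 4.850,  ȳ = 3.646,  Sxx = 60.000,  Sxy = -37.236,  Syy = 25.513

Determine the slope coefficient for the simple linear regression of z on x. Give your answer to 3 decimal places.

b = Sxy/Sxx = -37.236/60 = -0.6206

-0.621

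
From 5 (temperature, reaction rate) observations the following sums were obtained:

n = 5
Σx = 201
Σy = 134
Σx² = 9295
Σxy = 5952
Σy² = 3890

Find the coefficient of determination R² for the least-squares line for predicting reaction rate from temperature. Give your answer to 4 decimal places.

0.8801

Sxx = Σx² − (Σx)²/n = 9295 − 8080.2 = 1214.8
Sxy = Σxy − (Σx)(Σy)/n = 5952 − 5386.8 = 565.2
Syy = Σy² − (Σy)²/n = 3890 − 3591.2 = 298.8
R² = Sxy²/(Sxx·Syy) = (565.2)²/(1214.8·298.8) = 0.880073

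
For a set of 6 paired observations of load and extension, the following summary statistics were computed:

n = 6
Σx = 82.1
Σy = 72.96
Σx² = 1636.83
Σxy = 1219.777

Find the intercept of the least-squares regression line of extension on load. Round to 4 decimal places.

Sxx = Σx² − (Σx)²/n = 1636.83 − 1123.401667 = 513.428333
Sxy = Σxy − (Σx)(Σy)/n = 1219.777 − 998.336 = 221.441
b = Sxy/Sxx = 221.441/513.428333 = 0.431299
a = ȳ − b·x̄ = 12.16 − 0.431299·13.683333 = 6.258395

6.2584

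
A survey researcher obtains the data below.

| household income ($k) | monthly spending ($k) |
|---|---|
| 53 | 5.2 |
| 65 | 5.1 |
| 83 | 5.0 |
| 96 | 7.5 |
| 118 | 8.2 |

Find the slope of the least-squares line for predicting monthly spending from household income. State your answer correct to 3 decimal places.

0.052

n = 5, Σx = 415, Σy = 31, Σxy = 2709.7, Σx² = 37063
Sxx = Σx² − (Σx)²/n = 37063 − 34445 = 2618
Sxy = Σxy − (Σx)(Σy)/n = 2709.7 − 2573 = 136.7
b = Sxy/Sxx = 136.7/2618 = 0.052215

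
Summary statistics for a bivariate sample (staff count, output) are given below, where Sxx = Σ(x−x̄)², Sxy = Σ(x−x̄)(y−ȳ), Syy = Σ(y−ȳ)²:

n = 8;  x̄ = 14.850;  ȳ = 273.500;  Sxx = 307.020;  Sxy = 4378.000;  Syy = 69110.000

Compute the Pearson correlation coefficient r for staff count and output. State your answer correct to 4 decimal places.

r = Sxy/√(Sxx·Syy) = 4378/√(21218152.2) = 4378/4606.316554 = 0.950434

0.9504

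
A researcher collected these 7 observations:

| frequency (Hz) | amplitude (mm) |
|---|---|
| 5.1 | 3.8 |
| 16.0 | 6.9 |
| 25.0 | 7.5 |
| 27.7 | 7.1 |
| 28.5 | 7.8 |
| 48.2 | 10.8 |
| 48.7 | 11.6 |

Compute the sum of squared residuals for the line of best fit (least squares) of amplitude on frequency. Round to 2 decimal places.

1.89

n = 7, Σx = 199.2, Σy = 55.5, Σxy = 1821.73, Σx² = 7181.48, Σy² = 480.75
Sxx = Σx² − (Σx)²/n = 7181.48 − 5668.662857 = 1512.817143
Sxy = Σxy − (Σx)(Σy)/n = 1821.73 − 1579.371429 = 242.358571
Syy = Σy² − (Σy)²/n = 480.75 − 440.035714 = 40.714286
b = Sxy/Sxx = 242.358571/1512.817143 = 0.160203
SSE = Syy − b·Sxy = 40.714286 − 0.160203·242.358571 = 1.887599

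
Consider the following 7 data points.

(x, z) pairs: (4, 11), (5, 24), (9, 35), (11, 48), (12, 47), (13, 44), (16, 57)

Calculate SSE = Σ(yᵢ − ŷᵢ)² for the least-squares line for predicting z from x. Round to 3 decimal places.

118.920

n = 7, Σx = 70, Σy = 266, Σxy = 3055, Σx² = 812, Σy² = 11620
Sxx = Σx² − (Σx)²/n = 812 − 700 = 112
Sxy = Σxy − (Σx)(Σy)/n = 3055 − 2660 = 395
Syy = Σy² − (Σy)²/n = 11620 − 10108 = 1512
b = Sxy/Sxx = 395/112 = 3.526786
SSE = Syy − b·Sxy = 1512 − 3.526786·395 = 118.919643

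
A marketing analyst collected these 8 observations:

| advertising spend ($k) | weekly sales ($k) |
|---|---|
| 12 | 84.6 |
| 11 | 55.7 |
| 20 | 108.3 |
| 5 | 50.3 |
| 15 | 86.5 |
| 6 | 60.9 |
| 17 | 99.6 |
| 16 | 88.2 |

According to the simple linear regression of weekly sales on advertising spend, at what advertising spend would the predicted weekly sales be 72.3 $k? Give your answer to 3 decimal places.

10.880

n = 8, Σx = 102, Σy = 634.1, Σxy = 8812.7, Σx² = 1496
Sxx = Σx² − (Σx)²/n = 1496 − 1300.5 = 195.5
Sxy = Σxy − (Σx)(Σy)/n = 8812.7 − 8084.775 = 727.925
b = Sxy/Sxx = 727.925/195.5 = 3.723402
a = ȳ − b·x̄ = 79.2625 − 3.723402·12.75 = 31.789130
Set a + b·x = 72.3: x = (72.3 − 31.789130) / 3.723402 = 10.880070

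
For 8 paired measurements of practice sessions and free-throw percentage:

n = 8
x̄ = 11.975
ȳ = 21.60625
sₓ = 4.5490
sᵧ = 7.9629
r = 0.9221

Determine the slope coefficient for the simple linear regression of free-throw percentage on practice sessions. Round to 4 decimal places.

b = r · sᵧ/sₓ = 0.9221 · 7.9629/4.549 = 1.614111

1.6141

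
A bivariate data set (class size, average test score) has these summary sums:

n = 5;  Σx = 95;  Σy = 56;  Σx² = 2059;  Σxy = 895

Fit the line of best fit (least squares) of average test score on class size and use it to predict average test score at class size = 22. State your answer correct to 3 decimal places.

9.204

Sxx = Σx² − (Σx)²/n = 2059 − 1805 = 254
Sxy = Σxy − (Σx)(Σy)/n = 895 − 1064 = -169
b = Sxy/Sxx = -169/254 = -0.665354
a = ȳ − b·x̄ = 11.2 − (-0.665354)·19 = 23.841732
ŷ(22) = a + b·22 = 23.841732 + (-0.665354)·22 = 9.203937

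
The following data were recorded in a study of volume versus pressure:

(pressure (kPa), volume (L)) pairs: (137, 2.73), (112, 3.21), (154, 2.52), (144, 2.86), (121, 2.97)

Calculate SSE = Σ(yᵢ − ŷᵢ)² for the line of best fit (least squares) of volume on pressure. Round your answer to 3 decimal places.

n = 5, Σx = 668, Σy = 14.29, Σxy = 1892.82, Σx² = 90406, Σy² = 41.1079
Sxx = Σx² − (Σx)²/n = 90406 − 89244.8 = 1161.2
Sxy = Σxy − (Σx)(Σy)/n = 1892.82 − 1909.144 = -16.324
Syy = Σy² − (Σy)²/n = 41.1079 − 40.84082 = 0.26708
b = Sxy/Sxx = -16.324/1161.2 = -0.014058
SSE = Syy − b·Sxy = 0.26708 − (-0.014058)·(-16.324) = 0.037599

0.038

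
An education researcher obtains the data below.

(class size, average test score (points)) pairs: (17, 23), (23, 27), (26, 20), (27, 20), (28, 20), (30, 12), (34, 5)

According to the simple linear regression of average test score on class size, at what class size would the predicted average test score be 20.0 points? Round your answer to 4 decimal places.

n = 7, Σx = 185, Σy = 127, Σxy = 3162, Σx² = 5063
Sxx = Σx² − (Σx)²/n = 5063 − 4889.285714 = 173.714286
Sxy = Σxy − (Σx)(Σy)/n = 3162 − 3356.428571 = -194.428571
b = Sxy/Sxx = -194.428571/173.714286 = -1.119243
a = ȳ − b·x̄ = 18.142857 − (-1.119243)·26.428571 = 47.722862
Set a + b·x = 20.0: x = (20.0 − 47.722862) / (-1.119243) = 24.769287

24.7693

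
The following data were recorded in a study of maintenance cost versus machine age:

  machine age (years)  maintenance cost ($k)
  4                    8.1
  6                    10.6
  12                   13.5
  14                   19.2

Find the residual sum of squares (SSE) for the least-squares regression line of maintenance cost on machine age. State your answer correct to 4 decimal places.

7.7576

n = 4, Σx = 36, Σy = 51.4, Σxy = 526.8, Σx² = 392, Σy² = 728.86
Sxx = Σx² − (Σx)²/n = 392 − 324 = 68
Sxy = Σxy − (Σx)(Σy)/n = 526.8 − 462.6 = 64.2
Syy = Σy² − (Σy)²/n = 728.86 − 660.49 = 68.37
b = Sxy/Sxx = 64.2/68 = 0.944118
SSE = Syy − b·Sxy = 68.37 − 0.944118·64.2 = 7.757647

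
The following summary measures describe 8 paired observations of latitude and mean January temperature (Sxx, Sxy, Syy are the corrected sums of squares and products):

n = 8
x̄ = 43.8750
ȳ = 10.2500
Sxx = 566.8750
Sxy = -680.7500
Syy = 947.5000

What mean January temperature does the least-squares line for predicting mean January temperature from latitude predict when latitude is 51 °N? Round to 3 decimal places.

b = Sxy/Sxx = -680.75/566.875 = -1.200882
a = ȳ − b·x̄ = 10.25 − (-1.200882)·43.875 = 62.938699
ŷ(51) = a + b·51 = 62.938699 + (-1.200882)·51 = 1.693716

1.694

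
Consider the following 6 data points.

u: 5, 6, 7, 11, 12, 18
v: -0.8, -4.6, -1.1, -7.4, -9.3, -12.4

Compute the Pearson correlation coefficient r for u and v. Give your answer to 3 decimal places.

-0.936

n = 6, Σx = 59, Σy = -35.6, Σxy = -455.5, Σx² = 699, Σy² = 318.02
Sxx = Σx² − (Σx)²/n = 699 − 580.166667 = 118.833333
Sxy = Σxy − (Σx)(Σy)/n = -455.5 − (-350.066667) = -105.433333
Syy = Σy² − (Σy)²/n = 318.02 − 211.226667 = 106.793333
r = Sxy/√(Sxx·Syy) = -105.433333/√(12690.607778) = -105.433333/112.652598 = -0.935916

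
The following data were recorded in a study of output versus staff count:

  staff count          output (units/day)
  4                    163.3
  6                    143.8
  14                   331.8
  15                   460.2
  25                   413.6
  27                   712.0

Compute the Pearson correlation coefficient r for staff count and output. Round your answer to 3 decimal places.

0.892

n = 6, Σx = 91, Σy = 2224.7, Σxy = 42628.2, Σx² = 1827, Σy² = 1047229.57
Sxx = Σx² − (Σx)²/n = 1827 − 1380.166667 = 446.833333
Sxy = Σxy − (Σx)(Σy)/n = 42628.2 − 33741.283333 = 8886.916667
Syy = Σy² − (Σy)²/n = 1047229.57 − 824881.681667 = 222347.888333
r = Sxy/√(Sxx·Syy) = 8886.916667/√(99352448.103611) = 8886.916667/9967.569819 = 0.891583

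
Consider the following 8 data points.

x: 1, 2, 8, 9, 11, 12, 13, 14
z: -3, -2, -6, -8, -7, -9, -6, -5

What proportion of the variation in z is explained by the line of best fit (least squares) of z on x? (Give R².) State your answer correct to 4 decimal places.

n = 8, Σx = 70, Σy = -46, Σxy = -460, Σx² = 780, Σy² = 304
Sxx = Σx² − (Σx)²/n = 780 − 612.5 = 167.5
Sxy = Σxy − (Σx)(Σy)/n = -460 − (-402.5) = -57.5
Syy = Σy² − (Σy)²/n = 304 − 264.5 = 39.5
R² = Sxy²/(Sxx·Syy) = (-57.5)²/(167.5·39.5) = 0.499717

0.4997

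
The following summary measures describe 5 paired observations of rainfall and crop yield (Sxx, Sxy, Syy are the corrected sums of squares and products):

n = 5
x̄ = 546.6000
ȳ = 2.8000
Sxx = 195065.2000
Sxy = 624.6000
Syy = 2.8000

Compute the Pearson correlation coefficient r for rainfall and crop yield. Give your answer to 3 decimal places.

r = Sxy/√(Sxx·Syy) = 624.6/√(546182.56) = 624.6/739.041650 = 0.845149

0.845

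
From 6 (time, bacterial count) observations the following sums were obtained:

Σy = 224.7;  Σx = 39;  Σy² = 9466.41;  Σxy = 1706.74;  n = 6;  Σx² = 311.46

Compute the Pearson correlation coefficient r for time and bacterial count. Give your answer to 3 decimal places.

0.997

Sxx = Σx² − (Σx)²/n = 311.46 − 253.5 = 57.96
Sxy = Σxy − (Σx)(Σy)/n = 1706.74 − 1460.55 = 246.19
Syy = Σy² − (Σy)²/n = 9466.41 − 8415.015 = 1051.395
r = Sxy/√(Sxx·Syy) = 246.19/√(60938.8542) = 246.19/246.857964 = 0.997294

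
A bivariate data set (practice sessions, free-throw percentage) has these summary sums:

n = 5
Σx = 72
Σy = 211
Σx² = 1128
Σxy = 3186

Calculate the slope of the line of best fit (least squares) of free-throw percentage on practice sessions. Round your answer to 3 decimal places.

Sxx = Σx² − (Σx)²/n = 1128 − 1036.8 = 91.2
Sxy = Σxy − (Σx)(Σy)/n = 3186 − 3038.4 = 147.6
b = Sxy/Sxx = 147.6/91.2 = 1.618421

1.618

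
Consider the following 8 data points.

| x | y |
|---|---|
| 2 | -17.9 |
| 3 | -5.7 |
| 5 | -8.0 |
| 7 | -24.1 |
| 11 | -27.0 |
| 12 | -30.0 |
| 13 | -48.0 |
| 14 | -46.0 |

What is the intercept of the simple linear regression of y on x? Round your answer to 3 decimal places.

-1.365

n = 8, Σx = 67, Σy = -206.7, Σxy = -2186.6, Σx² = 717
Sxx = Σx² − (Σx)²/n = 717 − 561.125 = 155.875
Sxy = Σxy − (Σx)(Σy)/n = -2186.6 − (-1731.1125) = -455.4875
b = Sxy/Sxx = -455.4875/155.875 = -2.922133
a = ȳ − b·x̄ = -25.8375 − (-2.922133)·8.375 = -1.364635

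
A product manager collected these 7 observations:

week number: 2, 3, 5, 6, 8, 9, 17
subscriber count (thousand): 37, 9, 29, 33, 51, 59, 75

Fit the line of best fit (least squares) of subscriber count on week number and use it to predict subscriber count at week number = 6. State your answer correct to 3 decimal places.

n = 7, Σx = 50, Σy = 293, Σxy = 2658, Σx² = 508
Sxx = Σx² − (Σx)²/n = 508 − 357.142857 = 150.857143
Sxy = Σxy − (Σx)(Σy)/n = 2658 − 2092.857143 = 565.142857
b = Sxy/Sxx = 565.142857/150.857143 = 3.746212
a = ȳ − b·x̄ = 41.857143 − 3.746212·7.142857 = 15.098485
ŷ(6) = a + b·6 = 15.098485 + 3.746212·6 = 37.575758

37.576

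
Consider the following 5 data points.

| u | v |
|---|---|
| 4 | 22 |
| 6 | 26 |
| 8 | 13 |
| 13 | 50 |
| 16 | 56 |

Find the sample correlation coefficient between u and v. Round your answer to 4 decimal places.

n = 5, Σx = 47, Σy = 167, Σxy = 1894, Σx² = 541, Σy² = 6965
Sxx = Σx² − (Σx)²/n = 541 − 441.8 = 99.2
Sxy = Σxy − (Σx)(Σy)/n = 1894 − 1569.8 = 324.2
Syy = Σy² − (Σy)²/n = 6965 − 5577.8 = 1387.2
r = Sxy/√(Sxx·Syy) = 324.2/√(137610.24) = 324.2/370.958542 = 0.873952

0.8740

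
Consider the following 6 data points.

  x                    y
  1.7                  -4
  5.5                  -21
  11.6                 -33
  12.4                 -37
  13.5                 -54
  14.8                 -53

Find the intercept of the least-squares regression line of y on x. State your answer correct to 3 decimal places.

n = 6, Σx = 59.5, Σy = -202, Σxy = -2477.3, Σx² = 722.75
Sxx = Σx² − (Σx)²/n = 722.75 − 590.041667 = 132.708333
Sxy = Σxy − (Σx)(Σy)/n = -2477.3 − (-2003.166667) = -474.133333
b = Sxy/Sxx = -474.133333/132.708333 = -3.572747
a = ȳ − b·x̄ = -33.666667 − (-3.572747)·9.916667 = 1.763077

1.763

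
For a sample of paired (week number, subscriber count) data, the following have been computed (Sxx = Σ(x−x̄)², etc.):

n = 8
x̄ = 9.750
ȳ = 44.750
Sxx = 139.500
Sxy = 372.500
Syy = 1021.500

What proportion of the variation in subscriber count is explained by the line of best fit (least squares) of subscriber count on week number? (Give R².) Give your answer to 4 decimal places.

R² = Sxy²/(Sxx·Syy) = (372.5)²/(139.5·1021.5) = 0.973733

0.9737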